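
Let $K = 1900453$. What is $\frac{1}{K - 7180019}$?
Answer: $- \frac{1}{5279566} \approx -1.8941 \cdot 10^{-7}$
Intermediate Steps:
$\frac{1}{K - 7180019} = \frac{1}{1900453 - 7180019} = \frac{1}{-5279566} = - \frac{1}{5279566}$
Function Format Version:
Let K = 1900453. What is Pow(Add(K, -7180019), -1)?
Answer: Rational(-1, 5279566) ≈ -1.8941e-7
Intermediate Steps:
Pow(Add(K, -7180019), -1) = Pow(Add(1900453, -7180019), -1) = Pow(-5279566, -1) = Rational(-1, 5279566)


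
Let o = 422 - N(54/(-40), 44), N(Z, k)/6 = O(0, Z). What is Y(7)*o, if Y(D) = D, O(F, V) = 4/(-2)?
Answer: 3038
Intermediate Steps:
O(F, V) = -2 (O(F, V) = 4*(-1/2) = -2)
N(Z, k) = -12 (N(Z, k) = 6*(-2) = -12)
o = 434 (o = 422 - 1*(-12) = 422 + 12 = 434)
Y(7)*o = 7*434 = 3038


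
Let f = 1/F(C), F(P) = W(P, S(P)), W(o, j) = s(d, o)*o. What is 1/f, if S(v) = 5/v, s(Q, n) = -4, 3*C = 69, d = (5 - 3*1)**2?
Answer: -92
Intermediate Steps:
d = 4 (d = (5 - 3)**2 = 2**2 = 4)
C = 23 (C = (1/3)*69 = 23)
W(o, j) = -4*o
F(P) = -4*P
f = -1/92 (f = 1/(-4*23) = 1/(-92) = -1/92 ≈ -0.010870)
1/f = 1/(-1/92) = -92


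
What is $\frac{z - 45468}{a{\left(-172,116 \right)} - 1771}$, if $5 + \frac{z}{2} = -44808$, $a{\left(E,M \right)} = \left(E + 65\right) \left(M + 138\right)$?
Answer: $\frac{135094}{28949} \approx 4.6666$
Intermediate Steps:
$a{\left(E,M \right)} = \left(65 + E\right) \left(138 + M\right)$
$z = -89626$ ($z = -10 + 2 \left(-44808\right) = -10 - 89616 = -89626$)
$\frac{z - 45468}{a{\left(-172,116 \right)} - 1771} = \frac{-89626 - 45468}{\left(8970 + 65 \cdot 116 + 138 \left(-172\right) - 19952\right) - 1771} = - \frac{135094}{\left(8970 + 7540 - 23736 - 19952\right) - 1771} = - \frac{135094}{-27178 - 1771} = - \frac{135094}{-28949} = \left(-135094\right) \left(- \frac{1}{28949}\right) = \frac{135094}{28949}$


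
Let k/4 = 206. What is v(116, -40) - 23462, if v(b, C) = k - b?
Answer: -22754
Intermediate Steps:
k = 824 (k = 4*206 = 824)
v(b, C) = 824 - b
v(116, -40) - 23462 = (824 - 1*116) - 23462 = (824 - 116) - 23462 = 708 - 23462 = -22754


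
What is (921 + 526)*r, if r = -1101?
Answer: -1593147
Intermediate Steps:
(921 + 526)*r = (921 + 526)*(-1101) = 1447*(-1101) = -1593147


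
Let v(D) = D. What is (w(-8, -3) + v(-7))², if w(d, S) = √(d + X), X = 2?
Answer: (7 - I*√6)² ≈ 43.0 - 34.293*I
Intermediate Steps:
w(d, S) = √(2 + d) (w(d, S) = √(d + 2) = √(2 + d))
(w(-8, -3) + v(-7))² = (√(2 - 8) - 7)² = (√(-6) - 7)² = (I*√6 - 7)² = (-7 + I*√6)²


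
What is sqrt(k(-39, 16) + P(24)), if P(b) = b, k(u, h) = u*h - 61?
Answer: I*sqrt(661) ≈ 25.71*I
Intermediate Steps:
k(u, h) = -61 + h*u (k(u, h) = h*u - 61 = -61 + h*u)
sqrt(k(-39, 16) + P(24)) = sqrt((-61 + 16*(-39)) + 24) = sqrt((-61 - 624) + 24) = sqrt(-685 + 24) = sqrt(-661) = I*sqrt(661)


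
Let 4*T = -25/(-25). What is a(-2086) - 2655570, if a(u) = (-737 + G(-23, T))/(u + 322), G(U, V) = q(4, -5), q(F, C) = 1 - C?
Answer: -4684424749/1764 ≈ -2.6556e+6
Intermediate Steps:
T = ¼ (T = (-25/(-25))/4 = (-25*(-1/25))/4 = (¼)*1 = ¼ ≈ 0.25000)
G(U, V) = 6 (G(U, V) = 1 - 1*(-5) = 1 + 5 = 6)
a(u) = -731/(322 + u) (a(u) = (-737 + 6)/(u + 322) = -731/(322 + u))
a(-2086) - 2655570 = -731/(322 - 2086) - 2655570 = -731/(-1764) - 2655570 = -731*(-1/1764) - 2655570 = 731/1764 - 2655570 = -4684424749/1764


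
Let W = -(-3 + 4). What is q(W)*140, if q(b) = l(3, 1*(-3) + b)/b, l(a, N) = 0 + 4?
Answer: -560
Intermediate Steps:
W = -1 (W = -1*1 = -1)
l(a, N) = 4
q(b) = 4/b
q(W)*140 = (4/(-1))*140 = (4*(-1))*140 = -4*140 = -560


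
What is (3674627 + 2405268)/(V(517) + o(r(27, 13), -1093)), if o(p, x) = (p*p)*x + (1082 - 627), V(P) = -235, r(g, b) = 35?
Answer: -1215979/267741 ≈ -4.5416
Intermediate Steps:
o(p, x) = 455 + x*p**2 (o(p, x) = p**2*x + 455 = x*p**2 + 455 = 455 + x*p**2)
(3674627 + 2405268)/(V(517) + o(r(27, 13), -1093)) = (3674627 + 2405268)/(-235 + (455 - 1093*35**2)) = 6079895/(-235 + (455 - 1093*1225)) = 6079895/(-235 + (455 - 1338925)) = 6079895/(-235 - 1338470) = 6079895/(-1338705) = 6079895*(-1/1338705) = -1215979/267741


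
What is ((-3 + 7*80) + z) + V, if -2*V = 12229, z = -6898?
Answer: -24911/2 ≈ -12456.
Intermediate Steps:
V = -12229/2 (V = -½*12229 = -12229/2 ≈ -6114.5)
((-3 + 7*80) + z) + V = ((-3 + 7*80) - 6898) - 12229/2 = ((-3 + 560) - 6898) - 12229/2 = (557 - 6898) - 12229/2 = -6341 - 12229/2 = -24911/2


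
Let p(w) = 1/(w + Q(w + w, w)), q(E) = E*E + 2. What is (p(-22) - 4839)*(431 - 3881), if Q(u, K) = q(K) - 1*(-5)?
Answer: 7829740500/469 ≈ 1.6695e+7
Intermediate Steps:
q(E) = 2 + E² (q(E) = E² + 2 = 2 + E²)
Q(u, K) = 7 + K² (Q(u, K) = (2 + K²) - 1*(-5) = (2 + K²) + 5 = 7 + K²)
p(w) = 1/(7 + w + w²) (p(w) = 1/(w + (7 + w²)) = 1/(7 + w + w²))
(p(-22) - 4839)*(431 - 3881) = (1/(7 - 22 + (-22)²) - 4839)*(431 - 3881) = (1/(7 - 22 + 484) - 4839)*(-3450) = (1/469 - 4839)*(-3450) = -2269490/469*(-3450) = 7829740500/469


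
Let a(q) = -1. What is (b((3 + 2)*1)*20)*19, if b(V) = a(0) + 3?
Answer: 760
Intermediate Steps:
b(V) = 2 (b(V) = -1 + 3 = 2)
(b((3 + 2)*1)*20)*19 = (2*20)*19 = 40*19 = 760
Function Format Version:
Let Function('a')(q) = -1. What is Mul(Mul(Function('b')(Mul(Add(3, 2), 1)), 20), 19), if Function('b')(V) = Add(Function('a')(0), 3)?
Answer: 760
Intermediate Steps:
Function('b')(V) = 2 (Function('b')(V) = Add(-1, 3) = 2)
Mul(Mul(Function('b')(Mul(Add(3, 2), 1)), 20), 19) = Mul(Mul(2, 20), 19) = Mul(40, 19) = 760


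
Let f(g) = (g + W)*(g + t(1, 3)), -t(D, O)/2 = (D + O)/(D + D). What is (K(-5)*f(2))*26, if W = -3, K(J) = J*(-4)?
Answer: 1040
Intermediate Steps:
t(D, O) = -(D + O)/D (t(D, O) = -2*(D + O)/(D + D) = -2*(D + O)/(2*D) = -2*(D + O)*1/(2*D) = -(D + O)/D)
K(J) = -4*J
f(g) = (-4 + g)*(-3 + g) (f(g) = (g - 3)*(g + (-1*1 - 1*3)/1) = (-3 + g)*(g + 1*(-1 - 3)) = (-3 + g)*(g + 1*(-4)) = (-3 + g)*(g - 4) = (-3 + g)*(-4 + g) = (-4 + g)*(-3 + g))
(K(-5)*f(2))*26 = ((-4*(-5))*(12 + 2² - 7*2))*26 = (20*(12 + 4 - 14))*26 = (20*2)*26 = 40*26 = 1040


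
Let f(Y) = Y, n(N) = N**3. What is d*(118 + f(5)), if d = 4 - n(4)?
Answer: -7380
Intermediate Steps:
d = -60 (d = 4 - 1*4**3 = 4 - 1*64 = 4 - 64 = -60)
d*(118 + f(5)) = -60*(118 + 5) = -60*123 = -7380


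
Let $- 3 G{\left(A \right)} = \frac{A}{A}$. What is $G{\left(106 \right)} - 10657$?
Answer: $- \frac{31972}{3} \approx -10657.0$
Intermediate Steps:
$G{\left(A \right)} = - \frac{1}{3}$ ($G{\left(A \right)} = - \frac{A \frac{1}{A}}{3} = \left(- \frac{1}{3}\right) 1 = - \frac{1}{3}$)
$G{\left(106 \right)} - 10657 = - \frac{1}{3} - 10657 = - \frac{31972}{3}$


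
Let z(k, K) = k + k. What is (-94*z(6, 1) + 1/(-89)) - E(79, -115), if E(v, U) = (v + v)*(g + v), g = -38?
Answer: -676935/89 ≈ -7606.0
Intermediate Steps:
E(v, U) = 2*v*(-38 + v) (E(v, U) = (v + v)*(-38 + v) = (2*v)*(-38 + v) = 2*v*(-38 + v))
z(k, K) = 2*k
(-94*z(6, 1) + 1/(-89)) - E(79, -115) = (-188*6 + 1/(-89)) - 2*79*(-38 + 79) = (-94*12 - 1/89) - 2*79*41 = (-1128 - 1/89) - 1*6478 = -100393/89 - 6478 = -676935/89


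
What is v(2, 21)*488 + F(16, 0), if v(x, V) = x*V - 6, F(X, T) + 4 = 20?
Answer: 17584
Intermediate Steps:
F(X, T) = 16 (F(X, T) = -4 + 20 = 16)
v(x, V) = -6 + V*x (v(x, V) = V*x - 6 = -6 + V*x)
v(2, 21)*488 + F(16, 0) = (-6 + 21*2)*488 + 16 = (-6 + 42)*488 + 16 = 36*488 + 16 = 17568 + 16 = 17584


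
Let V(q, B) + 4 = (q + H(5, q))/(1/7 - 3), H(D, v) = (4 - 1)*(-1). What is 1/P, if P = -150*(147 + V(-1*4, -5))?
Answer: -2/43635 ≈ -4.5835e-5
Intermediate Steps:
H(D, v) = -3 (H(D, v) = 3*(-1) = -3)
V(q, B) = -59/20 - 7*q/20 (V(q, B) = -4 + (q - 3)/(1/7 - 3) = -4 + (-3 + q)/(1/7 - 3) = -4 + (-3 + q)/(-20/7) = -4 + (-3 + q)*(-7/20) = -4 + (21/20 - 7*q/20) = -59/20 - 7*q/20)
P = -43635/2 (P = -150*(147 + (-59/20 - (-7)*4/20)) = -150*(147 + (-59/20 - 7/20*(-4))) = -150*(147 + (-59/20 + 7/5)) = -150*(147 - 31/20) = -150*2909/20 = -43635/2 ≈ -21818.)
1/P = 1/(-43635/2) = -2/43635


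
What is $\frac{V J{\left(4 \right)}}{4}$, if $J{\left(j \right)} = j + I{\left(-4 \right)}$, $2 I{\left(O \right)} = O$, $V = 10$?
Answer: $5$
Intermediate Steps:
$I{\left(O \right)} = \frac{O}{2}$
$J{\left(j \right)} = -2 + j$ ($J{\left(j \right)} = j + \frac{1}{2} \left(-4\right) = j - 2 = -2 + j$)
$\frac{V J{\left(4 \right)}}{4} = \frac{10 \left(-2 + 4\right)}{4} = 10 \cdot 2 \cdot \frac{1}{4} = 20 \cdot \frac{1}{4} = 5$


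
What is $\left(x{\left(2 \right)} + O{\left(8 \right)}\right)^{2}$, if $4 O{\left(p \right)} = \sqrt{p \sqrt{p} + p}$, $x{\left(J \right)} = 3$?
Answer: $\frac{\left(6 + \sqrt{2} \sqrt{1 + 2 \sqrt{2}}\right)^{2}}{4} \approx 19.216$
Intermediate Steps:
$O{\left(p \right)} = \frac{\sqrt{p + p^{\frac{3}{2}}}}{4}$ ($O{\left(p \right)} = \frac{\sqrt{p \sqrt{p} + p}}{4} = \frac{\sqrt{p^{\frac{3}{2}} + p}}{4} = \frac{\sqrt{p + p^{\frac{3}{2}}}}{4}$)
$\left(x{\left(2 \right)} + O{\left(8 \right)}\right)^{2} = \left(3 + \frac{\sqrt{8 + 8^{\frac{3}{2}}}}{4}\right)^{2} = \left(3 + \frac{\sqrt{8 + 16 \sqrt{2}}}{4}\right)^{2}$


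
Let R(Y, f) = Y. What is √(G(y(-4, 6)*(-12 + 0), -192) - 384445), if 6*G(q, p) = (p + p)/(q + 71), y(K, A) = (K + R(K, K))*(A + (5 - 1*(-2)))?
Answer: I*√668842502061/1319 ≈ 620.04*I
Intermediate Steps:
y(K, A) = 2*K*(7 + A) (y(K, A) = (K + K)*(A + (5 - 1*(-2))) = (2*K)*(A + (5 + 2)) = (2*K)*(A + 7) = (2*K)*(7 + A) = 2*K*(7 + A))
G(q, p) = p/(3*(71 + q)) (G(q, p) = ((p + p)/(q + 71))/6 = ((2*p)/(71 + q))/6 = (2*p/(71 + q))/6 = p/(3*(71 + q)))
√(G(y(-4, 6)*(-12 + 0), -192) - 384445) = √((⅓)*(-192)/(71 + (2*(-4)*(7 + 6))*(-12 + 0)) - 384445) = √((⅓)*(-192)/(71 + (2*(-4)*13)*(-12)) - 384445) = √((⅓)*(-192)/(71 - 104*(-12)) - 384445) = √((⅓)*(-192)/(71 + 1248) - 384445) = √((⅓)*(-192)/1319 - 384445) = √((⅓)*(-192)*(1/1319) - 384445) = √(-64/1319 - 384445) = √(-507083019/1319) = I*√668842502061/1319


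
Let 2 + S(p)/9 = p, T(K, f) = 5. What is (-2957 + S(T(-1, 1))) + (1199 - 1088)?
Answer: -2819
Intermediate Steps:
S(p) = -18 + 9*p
(-2957 + S(T(-1, 1))) + (1199 - 1088) = (-2957 + (-18 + 9*5)) + (1199 - 1088) = (-2957 + (-18 + 45)) + 111 = (-2957 + 27) + 111 = -2930 + 111 = -2819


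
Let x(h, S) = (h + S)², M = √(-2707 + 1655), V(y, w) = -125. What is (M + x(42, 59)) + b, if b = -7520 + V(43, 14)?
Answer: 2556 + 2*I*√263 ≈ 2556.0 + 32.435*I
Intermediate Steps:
M = 2*I*√263 (M = √(-1052) = 2*I*√263 ≈ 32.435*I)
b = -7645 (b = -7520 - 125 = -7645)
x(h, S) = (S + h)²
(M + x(42, 59)) + b = (2*I*√263 + (59 + 42)²) - 7645 = (2*I*√263 + 101²) - 7645 = (2*I*√263 + 10201) - 7645 = (10201 + 2*I*√263) - 7645 = 2556 + 2*I*√263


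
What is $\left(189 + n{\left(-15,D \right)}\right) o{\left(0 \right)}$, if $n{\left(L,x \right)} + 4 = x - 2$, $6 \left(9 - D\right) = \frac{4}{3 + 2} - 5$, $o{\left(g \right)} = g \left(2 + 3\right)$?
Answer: $0$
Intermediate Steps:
$o{\left(g \right)} = 5 g$ ($o{\left(g \right)} = g 5 = 5 g$)
$D = \frac{97}{10}$ ($D = 9 - \frac{\frac{4}{3 + 2} - 5}{6} = 9 - \frac{\frac{4}{5} - 5}{6} = 9 - - \frac{7}{10} = 9 + \frac{7}{10} = \frac{97}{10} \approx 9.7$)
$n{\left(L,x \right)} = -6 + x$ ($n{\left(L,x \right)} = -4 + \left(x - 2\right) = -4 + \left(-2 + x\right) = -6 + x$)
$\left(189 + n{\left(-15,D \right)}\right) o{\left(0 \right)} = \left(189 + \left(-6 + \frac{97}{10}\right)\right) 5 \cdot 0 = \left(189 + \frac{37}{10}\right) 0 = \frac{1927}{10} \cdot 0 = 0$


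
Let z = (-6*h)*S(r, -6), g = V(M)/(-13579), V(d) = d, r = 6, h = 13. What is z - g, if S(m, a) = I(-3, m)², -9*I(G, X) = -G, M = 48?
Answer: -352910/40737 ≈ -8.6631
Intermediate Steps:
I(G, X) = G/9 (I(G, X) = -(-1)*G/9 = G/9)
S(m, a) = ⅑ (S(m, a) = ((⅑)*(-3))² = (-⅓)² = ⅑)
g = -48/13579 (g = 48/(-13579) = 48*(-1/13579) = -48/13579 ≈ -0.0035349)
z = -26/3 (z = -6*13*(⅑) = -78*⅑ = -26/3 ≈ -8.6667)
z - g = -26/3 - 1*(-48/13579) = -26/3 + 48/13579 = -352910/40737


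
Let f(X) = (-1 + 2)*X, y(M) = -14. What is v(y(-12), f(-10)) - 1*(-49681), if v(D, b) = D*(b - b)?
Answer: 49681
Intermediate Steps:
f(X) = X (f(X) = 1*X = X)
v(D, b) = 0 (v(D, b) = D*0 = 0)
v(y(-12), f(-10)) - 1*(-49681) = 0 - 1*(-49681) = 0 + 49681 = 49681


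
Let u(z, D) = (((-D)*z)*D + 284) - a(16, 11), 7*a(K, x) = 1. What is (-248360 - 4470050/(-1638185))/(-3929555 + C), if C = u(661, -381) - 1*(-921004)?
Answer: 569597219170/226959987408429 ≈ 0.0025097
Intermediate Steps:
a(K, x) = ⅐ (a(K, x) = (⅐)*1 = ⅐)
u(z, D) = 1987/7 - z*D² (u(z, D) = (((-D)*z)*D + 284) - 1*⅐ = ((-D*z)*D + 284) - ⅐ = (-z*D² + 284) - ⅐ = (284 - z*D²) - ⅐ = 1987/7 - z*D²)
C = -665210932/7 (C = (1987/7 - 1*661*(-381)²) - 1*(-921004) = (1987/7 - 1*661*145161) + 921004 = (1987/7 - 95951421) + 921004 = -671657960/7 + 921004 = -665210932/7 ≈ -9.5030e+7)
(-248360 - 4470050/(-1638185))/(-3929555 + C) = (-248360 - 4470050/(-1638185))/(-3929555 - 665210932/7) = (-248360 - 4470050*(-1/1638185))/(-692717817/7) = (-248360 + 894010/327637)*(-7/692717817) = -81371031310/327637*(-7/692717817) = 569597219170/226959987408429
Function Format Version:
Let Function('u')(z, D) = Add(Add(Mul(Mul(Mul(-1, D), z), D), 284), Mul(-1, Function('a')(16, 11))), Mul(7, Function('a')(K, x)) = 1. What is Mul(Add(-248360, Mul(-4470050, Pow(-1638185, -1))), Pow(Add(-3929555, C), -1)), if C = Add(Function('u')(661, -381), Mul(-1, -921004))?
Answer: Rational(569597219170, 226959987408429) ≈ 0.0025097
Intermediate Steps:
Function('a')(K, x) = Rational(1, 7) (Function('a')(K, x) = Mul(Rational(1, 7), 1) = Rational(1, 7))
Function('u')(z, D) = Add(Rational(1987, 7), Mul(-1, z, Pow(D, 2))) (Function('u')(z, D) = Add(Add(Mul(Mul(Mul(-1, D), z), D), 284), Mul(-1, Rational(1, 7))) = Add(Add(Mul(Mul(-1, D, z), D), 284), Rational(-1, 7)) = Add(Add(Mul(-1, z, Pow(D, 2)), 284), Rational(-1, 7)) = Add(Add(284, Mul(-1, z, Pow(D, 2))), Rational(-1, 7)) = Add(Rational(1987, 7), Mul(-1, z, Pow(D, 2))))
C = Rational(-665210932, 7) (C = Add(Add(Rational(1987, 7), Mul(-1, 661, Pow(-381, 2))), Mul(-1, -921004)) = Add(Add(Rational(1987, 7), Mul(-1, 661, 145161)), 921004) = Add(Add(Rational(1987, 7), -95951421), 921004) = Add(Rational(-671657960, 7), 921004) = Rational(-665210932, 7) ≈ -9.5030e+7)
Mul(Add(-248360, Mul(-4470050, Pow(-1638185, -1))), Pow(Add(-3929555, C), -1)) = Mul(Add(-248360, Mul(-4470050, Pow(-1638185, -1))), Pow(Add(-3929555, Rational(-665210932, 7)), -1)) = Mul(Add(-248360, Mul(-4470050, Rational(-1, 1638185))), Pow(Rational(-692717817, 7), -1)) = Mul(Add(-248360, Rational(894010, 327637)), Rational(-7, 692717817)) = Mul(Rational(-81371031310, 327637), Rational(-7, 692717817)) = Rational(569597219170, 226959987408429)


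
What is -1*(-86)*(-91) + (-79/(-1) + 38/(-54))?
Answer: -209188/27 ≈ -7747.7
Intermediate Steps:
-1*(-86)*(-91) + (-79/(-1) + 38/(-54)) = 86*(-91) + (-79*(-1) + 38*(-1/54)) = -7826 + (79 - 19/27) = -7826 + 2114/27 = -209188/27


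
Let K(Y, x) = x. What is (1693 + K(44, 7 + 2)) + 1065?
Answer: 2767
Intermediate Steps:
(1693 + K(44, 7 + 2)) + 1065 = (1693 + (7 + 2)) + 1065 = (1693 + 9) + 1065 = 1702 + 1065 = 2767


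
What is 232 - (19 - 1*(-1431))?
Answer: -1218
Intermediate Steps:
232 - (19 - 1*(-1431)) = 232 - (19 + 1431) = 232 - 1*1450 = 232 - 1450 = -1218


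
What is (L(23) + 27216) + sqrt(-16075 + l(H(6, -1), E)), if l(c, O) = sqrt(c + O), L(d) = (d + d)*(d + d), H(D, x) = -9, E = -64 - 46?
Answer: 29332 + sqrt(-16075 + I*sqrt(119)) ≈ 29332.0 + 126.79*I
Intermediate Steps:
E = -110
L(d) = 4*d**2 (L(d) = (2*d)*(2*d) = 4*d**2)
l(c, O) = sqrt(O + c)
(L(23) + 27216) + sqrt(-16075 + l(H(6, -1), E)) = (4*23**2 + 27216) + sqrt(-16075 + sqrt(-110 - 9)) = (4*529 + 27216) + sqrt(-16075 + sqrt(-119)) = (2116 + 27216) + sqrt(-16075 + I*sqrt(119)) = 29332 + sqrt(-16075 + I*sqrt(119))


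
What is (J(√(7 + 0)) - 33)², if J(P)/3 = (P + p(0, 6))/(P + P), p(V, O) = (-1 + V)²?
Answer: 6948/7 - 27*√7/2 ≈ 956.85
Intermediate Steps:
J(P) = 3*(1 + P)/(2*P) (J(P) = 3*((P + (-1 + 0)²)/(P + P)) = 3*((P + (-1)²)/((2*P))) = 3*((P + 1)*(1/(2*P))) = 3*((1 + P)*(1/(2*P))) = 3*((1 + P)/(2*P)) = 3*(1 + P)/(2*P))
(J(√(7 + 0)) - 33)² = (3*(1 + √(7 + 0))/(2*(√(7 + 0))) - 33)² = (3*(1 + √7)/(2*(√7)) - 33)² = (3*(√7/7)*(1 + √7)/2 - 33)² = (3*√7*(1 + √7)/14 - 33)² = (-33 + 3*√7*(1 + √7)/14)²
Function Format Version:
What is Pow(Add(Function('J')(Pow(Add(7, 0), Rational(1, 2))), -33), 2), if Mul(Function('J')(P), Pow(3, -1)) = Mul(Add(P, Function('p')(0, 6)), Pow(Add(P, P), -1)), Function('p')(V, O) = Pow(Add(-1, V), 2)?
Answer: Add(Rational(6948, 7), Mul(Rational(-27, 2), Pow(7, Rational(1, 2)))) ≈ 956.85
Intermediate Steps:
Function('J')(P) = Mul(Rational(3, 2), Pow(P, -1), Add(1, P)) (Function('J')(P) = Mul(3, Mul(Add(P, Pow(Add(-1, 0), 2)), Pow(Add(P, P), -1))) = Mul(3, Mul(Add(P, Pow(-1, 2)), Pow(Mul(2, P), -1))) = Mul(3, Mul(Add(P, 1), Mul(Rational(1, 2), Pow(P, -1)))) = Mul(3, Mul(Add(1, P), Mul(Rational(1, 2), Pow(P, -1)))) = Mul(3, Mul(Rational(1, 2), Pow(P, -1), Add(1, P))) = Mul(Rational(3, 2), Pow(P, -1), Add(1, P)))
Pow(Add(Function('J')(Pow(Add(7, 0), Rational(1, 2))), -33), 2) = Pow(Add(Mul(Rational(3, 2), Pow(Pow(Add(7, 0), Rational(1, 2)), -1), Add(1, Pow(Add(7, 0), Rational(1, 2)))), -33), 2) = Pow(Add(Mul(Rational(3, 2), Pow(Pow(7, Rational(1, 2)), -1), Add(1, Pow(7, Rational(1, 2)))), -33), 2) = Pow(Add(Mul(Rational(3, 2), Mul(Rational(1, 7), Pow(7, Rational(1, 2))), Add(1, Pow(7, Rational(1, 2)))), -33), 2) = Pow(Add(Mul(Rational(3, 14), Pow(7, Rational(1, 2)), Add(1, Pow(7, Rational(1, 2)))), -33), 2) = Pow(Add(-33, Mul(Rational(3, 14), Pow(7, Rational(1, 2)), Add(1, Pow(7, Rational(1, 2))))), 2)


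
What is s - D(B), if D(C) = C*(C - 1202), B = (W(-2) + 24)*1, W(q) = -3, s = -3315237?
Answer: -3290436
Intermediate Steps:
B = 21 (B = (-3 + 24)*1 = 21*1 = 21)
D(C) = C*(-1202 + C)
s - D(B) = -3315237 - 21*(-1202 + 21) = -3315237 - 21*(-1181) = -3315237 - 1*(-24801) = -3315237 + 24801 = -3290436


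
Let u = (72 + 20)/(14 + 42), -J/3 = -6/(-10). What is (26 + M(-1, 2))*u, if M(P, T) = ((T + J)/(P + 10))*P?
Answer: 3841/90 ≈ 42.678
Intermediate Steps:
J = -9/5 (J = -(-18)/(-10) = -(-18)*(-1)/10 = -3*3/5 = -9/5 ≈ -1.8000)
M(P, T) = P*(-9/5 + T)/(10 + P) (M(P, T) = ((T - 9/5)/(P + 10))*P = ((-9/5 + T)/(10 + P))*P = P*(-9/5 + T)/(10 + P))
u = 23/14 (u = 92/56 = 92*(1/56) = 23/14 ≈ 1.6429)
(26 + M(-1, 2))*u = (26 + (1/5)*(-1)*(-9 + 5*2)/(10 - 1))*(23/14) = (26 + (1/5)*(-1)*(-9 + 10)/9)*(23/14) = (26 + (1/5)*(-1)*(1/9)*1)*(23/14) = (26 - 1/45)*(23/14) = (1169/45)*(23/14) = 3841/90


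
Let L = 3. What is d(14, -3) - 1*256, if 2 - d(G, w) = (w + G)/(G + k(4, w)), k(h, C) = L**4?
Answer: -24141/95 ≈ -254.12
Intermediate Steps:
k(h, C) = 81 (k(h, C) = 3**4 = 81)
d(G, w) = 2 - (G + w)/(81 + G) (d(G, w) = 2 - (w + G)/(G + 81) = 2 - (G + w)/(81 + G))
d(14, -3) - 1*256 = (162 + 14 - 1*(-3))/(81 + 14) - 1*256 = (162 + 14 + 3)/95 - 256 = (1/95)*179 - 256 = 179/95 - 256 = -24141/95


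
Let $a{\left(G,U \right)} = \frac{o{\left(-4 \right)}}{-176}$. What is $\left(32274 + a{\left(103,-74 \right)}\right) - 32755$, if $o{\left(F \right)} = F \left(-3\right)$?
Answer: $- \frac{21167}{44} \approx -481.07$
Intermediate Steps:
$o{\left(F \right)} = - 3 F$
$a{\left(G,U \right)} = - \frac{3}{44}$ ($a{\left(G,U \right)} = \frac{\left(-3\right) \left(-4\right)}{-176} = 12 \left(- \frac{1}{176}\right) = - \frac{3}{44}$)
$\left(32274 + a{\left(103,-74 \right)}\right) - 32755 = \left(32274 - \frac{3}{44}\right) - 32755 = \frac{1420053}{44} - 32755 = - \frac{21167}{44}$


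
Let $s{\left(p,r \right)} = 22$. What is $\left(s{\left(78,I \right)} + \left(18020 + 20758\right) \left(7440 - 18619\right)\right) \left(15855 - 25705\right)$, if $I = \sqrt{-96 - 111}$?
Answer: $4269967514000$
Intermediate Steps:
$I = 3 i \sqrt{23}$ ($I = \sqrt{-207} = 3 i \sqrt{23} \approx 14.387 i$)
$\left(s{\left(78,I \right)} + \left(18020 + 20758\right) \left(7440 - 18619\right)\right) \left(15855 - 25705\right) = \left(22 + \left(18020 + 20758\right) \left(7440 - 18619\right)\right) \left(15855 - 25705\right) = \left(22 + 38778 \left(-11179\right)\right) \left(-9850\right) = \left(22 - 433499262\right) \left(-9850\right) = \left(-433499240\right) \left(-9850\right) = 4269967514000$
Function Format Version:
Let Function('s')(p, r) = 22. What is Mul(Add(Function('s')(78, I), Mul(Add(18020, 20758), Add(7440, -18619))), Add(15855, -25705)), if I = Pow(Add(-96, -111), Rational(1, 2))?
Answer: 4269967514000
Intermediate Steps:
I = Mul(3, I, Pow(23, Rational(1, 2))) (I = Pow(-207, Rational(1, 2)) = Mul(3, I, Pow(23, Rational(1, 2))) ≈ Mul(14.387, I))
Mul(Add(Function('s')(78, I), Mul(Add(18020, 20758), Add(7440, -18619))), Add(15855, -25705)) = Mul(Add(22, Mul(Add(18020, 20758), Add(7440, -18619))), Add(15855, -25705)) = Mul(Add(22, Mul(38778, -11179)), -9850) = Mul(Add(22, -433499262), -9850) = Mul(-433499240, -9850) = 4269967514000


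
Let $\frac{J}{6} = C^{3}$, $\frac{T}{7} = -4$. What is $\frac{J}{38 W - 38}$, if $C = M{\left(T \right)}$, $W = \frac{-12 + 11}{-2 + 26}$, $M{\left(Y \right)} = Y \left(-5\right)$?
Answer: $- \frac{7902720}{19} \approx -4.1593 \cdot 10^{5}$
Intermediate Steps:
$T = -28$ ($T = 7 \left(-4\right) = -28$)
$M{\left(Y \right)} = - 5 Y$
$W = - \frac{1}{24} \approx -0.041667$
$C = 140$ ($C = \left(-5\right) \left(-28\right) = 140$)
$J = 16464000$ ($J = 6 \cdot 140^{3} = 6 \cdot 2744000 = 16464000$)
$\frac{J}{38 W - 38} = \frac{16464000}{38 \left(- \frac{1}{24}\right) - 38} = \frac{16464000}{- \frac{19}{12} - 38} = \frac{16464000}{- \frac{475}{12}} = 16464000 \left(- \frac{12}{475}\right) = - \frac{7902720}{19}$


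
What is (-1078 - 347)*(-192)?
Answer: 273600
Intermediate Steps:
(-1078 - 347)*(-192) = -1425*(-192) = 273600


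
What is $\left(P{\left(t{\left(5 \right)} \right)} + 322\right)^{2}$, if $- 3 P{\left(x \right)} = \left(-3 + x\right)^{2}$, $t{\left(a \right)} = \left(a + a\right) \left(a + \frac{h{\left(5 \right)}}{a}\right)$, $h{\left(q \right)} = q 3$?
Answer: $\frac{24631369}{9} \approx 2.7368 \cdot 10^{6}$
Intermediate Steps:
$h{\left(q \right)} = 3 q$
$t{\left(a \right)} = 2 a \left(a + \frac{15}{a}\right)$ ($t{\left(a \right)} = \left(a + a\right) \left(a + \frac{3 \cdot 5}{a}\right) = 2 a \left(a + \frac{15}{a}\right)$)
$P{\left(x \right)} = - \frac{\left(-3 + x\right)^{2}}{3}$
$\left(P{\left(t{\left(5 \right)} \right)} + 322\right)^{2} = \left(- \frac{\left(-3 + \left(30 + 2 \cdot 5^{2}\right)\right)^{2}}{3} + 322\right)^{2} = \left(- \frac{\left(-3 + \left(30 + 2 \cdot 25\right)\right)^{2}}{3} + 322\right)^{2} = \left(- \frac{\left(-3 + \left(30 + 50\right)\right)^{2}}{3} + 322\right)^{2} = \left(- \frac{\left(-3 + 80\right)^{2}}{3} + 322\right)^{2} = \left(- \frac{77^{2}}{3} + 322\right)^{2} = \left(\left(- \frac{1}{3}\right) 5929 + 322\right)^{2} = \left(- \frac{5929}{3} + 322\right)^{2} = \left(- \frac{4963}{3}\right)^{2} = \frac{24631369}{9}$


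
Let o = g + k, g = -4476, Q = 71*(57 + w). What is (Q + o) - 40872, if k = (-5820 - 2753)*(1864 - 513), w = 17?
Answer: -11622217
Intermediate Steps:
Q = 5254 (Q = 71*(57 + 17) = 71*74 = 5254)
k = -11582123 (k = -8573*1351 = -11582123)
o = -11586599 (o = -4476 - 11582123 = -11586599)
(Q + o) - 40872 = (5254 - 11586599) - 40872 = -11581345 - 40872 = -11622217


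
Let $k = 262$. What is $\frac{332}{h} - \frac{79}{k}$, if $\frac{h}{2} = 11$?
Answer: $\frac{42623}{2882} \approx 14.789$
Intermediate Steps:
$h = 22$ ($h = 2 \cdot 11 = 22$)
$\frac{332}{h} - \frac{79}{k} = \frac{332}{22} - \frac{79}{262} = 332 \cdot \frac{1}{22} - \frac{79}{262} = \frac{166}{11} - \frac{79}{262} = \frac{42623}{2882}$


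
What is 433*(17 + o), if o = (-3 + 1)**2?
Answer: 9093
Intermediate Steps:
o = 4 (o = (-2)**2 = 4)
433*(17 + o) = 433*(17 + 4) = 433*21 = 9093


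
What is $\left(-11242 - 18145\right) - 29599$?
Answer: $-58986$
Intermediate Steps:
$\left(-11242 - 18145\right) - 29599 = -29387 - 29599 = -58986$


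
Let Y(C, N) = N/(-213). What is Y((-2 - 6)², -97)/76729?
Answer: 97/16343277 ≈ 5.9352e-6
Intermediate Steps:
Y(C, N) = -N/213 (Y(C, N) = N*(-1/213) = -N/213)
Y((-2 - 6)², -97)/76729 = -1/213*(-97)/76729 = (97/213)*(1/76729) = 97/16343277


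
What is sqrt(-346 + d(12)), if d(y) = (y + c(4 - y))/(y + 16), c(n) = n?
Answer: 3*I*sqrt(1883)/7 ≈ 18.597*I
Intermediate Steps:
d(y) = 4/(16 + y) (d(y) = (y + (4 - y))/(y + 16) = 4/(16 + y))
sqrt(-346 + d(12)) = sqrt(-346 + 4/(16 + 12)) = sqrt(-346 + 4/28) = sqrt(-346 + 4*(1/28)) = sqrt(-346 + 1/7) = sqrt(-2421/7) = 3*I*sqrt(1883)/7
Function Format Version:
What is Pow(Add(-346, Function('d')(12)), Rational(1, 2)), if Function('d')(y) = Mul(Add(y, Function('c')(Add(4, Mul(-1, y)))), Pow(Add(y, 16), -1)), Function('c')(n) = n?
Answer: Mul(Rational(3, 7), I, Pow(1883, Rational(1, 2))) ≈ Mul(18.597, I)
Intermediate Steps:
Function('d')(y) = Mul(4, Pow(Add(16, y), -1)) (Function('d')(y) = Mul(Add(y, Add(4, Mul(-1, y))), Pow(Add(y, 16), -1)) = Mul(4, Pow(Add(16, y), -1)))
Pow(Add(-346, Function('d')(12)), Rational(1, 2)) = Pow(Add(-346, Mul(4, Pow(Add(16, 12), -1))), Rational(1, 2)) = Pow(Add(-346, Mul(4, Pow(28, -1))), Rational(1, 2)) = Pow(Add(-346, Mul(4, Rational(1, 28))), Rational(1, 2)) = Pow(Add(-346, Rational(1, 7)), Rational(1, 2)) = Pow(Rational(-2421, 7), Rational(1, 2)) = Mul(Rational(3, 7), I, Pow(1883, Rational(1, 2)))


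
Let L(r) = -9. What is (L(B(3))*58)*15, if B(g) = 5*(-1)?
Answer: -7830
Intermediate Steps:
B(g) = -5
(L(B(3))*58)*15 = -9*58*15 = -522*15 = -7830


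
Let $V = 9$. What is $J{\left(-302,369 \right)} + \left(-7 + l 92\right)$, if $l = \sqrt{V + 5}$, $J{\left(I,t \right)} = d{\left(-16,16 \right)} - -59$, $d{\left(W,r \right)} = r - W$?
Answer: $84 + 92 \sqrt{14} \approx 428.23$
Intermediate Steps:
$J{\left(I,t \right)} = 91$ ($J{\left(I,t \right)} = \left(16 - -16\right) - -59 = \left(16 + 16\right) + 59 = 32 + 59 = 91$)
$l = \sqrt{14}$ ($l = \sqrt{9 + 5} = \sqrt{14} \approx 3.7417$)
$J{\left(-302,369 \right)} + \left(-7 + l 92\right) = 91 - \left(7 - \sqrt{14} \cdot 92\right) = 91 - \left(7 - 92 \sqrt{14}\right) = 84 + 92 \sqrt{14}$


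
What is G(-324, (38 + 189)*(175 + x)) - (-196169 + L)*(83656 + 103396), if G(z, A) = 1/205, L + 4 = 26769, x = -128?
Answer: 6495908186641/205 ≈ 3.1687e+10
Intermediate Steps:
L = 26765 (L = -4 + 26769 = 26765)
G(z, A) = 1/205
G(-324, (38 + 189)*(175 + x)) - (-196169 + L)*(83656 + 103396) = 1/205 - (-196169 + 26765)*(83656 + 103396) = 1/205 - (-169404)*187052 = 1/205 - 1*(-31687357008) = 1/205 + 31687357008 = 6495908186641/205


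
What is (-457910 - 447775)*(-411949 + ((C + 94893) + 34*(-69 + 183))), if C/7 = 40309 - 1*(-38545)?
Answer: -216275766630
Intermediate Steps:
C = 551978 (C = 7*(40309 - 1*(-38545)) = 7*(40309 + 38545) = 7*78854 = 551978)
(-457910 - 447775)*(-411949 + ((C + 94893) + 34*(-69 + 183))) = (-457910 - 447775)*(-411949 + ((551978 + 94893) + 34*(-69 + 183))) = -905685*(-411949 + (646871 + 34*114)) = -905685*(-411949 + (646871 + 3876)) = -905685*(-411949 + 650747) = -905685*238798 = -216275766630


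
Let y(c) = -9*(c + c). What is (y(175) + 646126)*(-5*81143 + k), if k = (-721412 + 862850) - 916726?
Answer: -759356584928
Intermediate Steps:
k = -775288 (k = 141438 - 916726 = -775288)
y(c) = -18*c
(y(175) + 646126)*(-5*81143 + k) = (-18*175 + 646126)*(-5*81143 - 775288) = (-3150 + 646126)*(-405715 - 775288) = 642976*(-1181003) = -759356584928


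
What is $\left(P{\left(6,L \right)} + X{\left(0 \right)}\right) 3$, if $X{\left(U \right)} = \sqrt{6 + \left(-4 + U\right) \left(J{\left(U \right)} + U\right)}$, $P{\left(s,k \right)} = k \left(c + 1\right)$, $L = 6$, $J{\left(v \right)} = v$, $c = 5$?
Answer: $108 + 3 \sqrt{6} \approx 115.35$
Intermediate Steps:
$P{\left(s,k \right)} = 6 k$ ($P{\left(s,k \right)} = k \left(5 + 1\right) = k 6 = 6 k$)
$X{\left(U \right)} = \sqrt{6 + 2 U \left(-4 + U\right)}$ ($X{\left(U \right)} = \sqrt{6 + \left(-4 + U\right) \left(U + U\right)} = \sqrt{6 + \left(-4 + U\right) 2 U} = \sqrt{6 + 2 U \left(-4 + U\right)}$)
$\left(P{\left(6,L \right)} + X{\left(0 \right)}\right) 3 = \left(6 \cdot 6 + \sqrt{6 - 0 + 2 \cdot 0^{2}}\right) 3 = \left(36 + \sqrt{6 + 0 + 2 \cdot 0}\right) 3 = \left(36 + \sqrt{6 + 0 + 0}\right) 3 = \left(36 + \sqrt{6}\right) 3 = 108 + 3 \sqrt{6}$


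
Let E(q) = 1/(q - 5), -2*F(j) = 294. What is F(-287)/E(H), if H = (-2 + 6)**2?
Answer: -1617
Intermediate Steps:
F(j) = -147 (F(j) = -1/2*294 = -147)
H = 16 (H = 4**2 = 16)
E(q) = 1/(-5 + q)
F(-287)/E(H) = -147/(1/(-5 + 16)) = -147/(1/11) = -147/1/11 = -147*11 = -1617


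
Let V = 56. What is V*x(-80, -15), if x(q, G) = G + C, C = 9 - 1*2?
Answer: -448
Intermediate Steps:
C = 7 (C = 9 - 2 = 7)
x(q, G) = 7 + G (x(q, G) = G + 7 = 7 + G)
V*x(-80, -15) = 56*(7 - 15) = 56*(-8) = -448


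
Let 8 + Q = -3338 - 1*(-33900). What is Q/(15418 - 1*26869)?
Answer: -30554/11451 ≈ -2.6682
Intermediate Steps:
Q = 30554 (Q = -8 + (-3338 - 1*(-33900)) = -8 + (-3338 + 33900) = -8 + 30562 = 30554)
Q/(15418 - 1*26869) = 30554/(15418 - 1*26869) = 30554/(15418 - 26869) = 30554/(-11451) = 30554*(-1/11451) = -30554/11451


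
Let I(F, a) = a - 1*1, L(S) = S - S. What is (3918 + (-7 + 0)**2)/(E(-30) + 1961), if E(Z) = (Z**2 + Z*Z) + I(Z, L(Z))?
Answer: 3967/3760 ≈ 1.0551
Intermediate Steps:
L(S) = 0
I(F, a) = -1 + a (I(F, a) = a - 1 = -1 + a)
E(Z) = -1 + 2*Z**2 (E(Z) = (Z**2 + Z*Z) + (-1 + 0) = (Z**2 + Z**2) - 1 = 2*Z**2 - 1 = -1 + 2*Z**2)
(3918 + (-7 + 0)**2)/(E(-30) + 1961) = (3918 + (-7 + 0)**2)/((-1 + 2*(-30)**2) + 1961) = (3918 + (-7)**2)/((-1 + 2*900) + 1961) = (3918 + 49)/((-1 + 1800) + 1961) = 3967/(1799 + 1961) = 3967/3760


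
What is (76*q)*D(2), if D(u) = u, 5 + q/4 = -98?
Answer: -62624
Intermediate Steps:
q = -412 (q = -20 + 4*(-98) = -20 - 392 = -412)
(76*q)*D(2) = (76*(-412))*2 = -31312*2 = -62624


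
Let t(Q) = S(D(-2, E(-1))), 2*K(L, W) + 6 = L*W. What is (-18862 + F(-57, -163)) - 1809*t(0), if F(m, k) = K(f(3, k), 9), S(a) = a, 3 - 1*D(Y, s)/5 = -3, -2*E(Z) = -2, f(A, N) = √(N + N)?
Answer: -73135 + 9*I*√326/2 ≈ -73135.0 + 81.25*I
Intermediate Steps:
f(A, N) = √2*√N (f(A, N) = √(2*N) = √2*√N)
E(Z) = 1 (E(Z) = -½*(-2) = 1)
D(Y, s) = 30 (D(Y, s) = 15 - 5*(-3) = 15 + 15 = 30)
K(L, W) = -3 + L*W/2 (K(L, W) = -3 + (L*W)/2 = -3 + L*W/2)
t(Q) = 30
F(m, k) = -3 + 9*√2*√k/2 (F(m, k) = -3 + (½)*(√2*√k)*9 = -3 + 9*√2*√k/2)
(-18862 + F(-57, -163)) - 1809*t(0) = (-18862 + (-3 + 9*√2*√(-163)/2)) - 1809*30 = (-18862 + (-3 + 9*√2*(I*√163)/2)) - 54270 = (-18862 + (-3 + 9*I*√326/2)) - 54270 = (-18865 + 9*I*√326/2) - 54270 = -73135 + 9*I*√326/2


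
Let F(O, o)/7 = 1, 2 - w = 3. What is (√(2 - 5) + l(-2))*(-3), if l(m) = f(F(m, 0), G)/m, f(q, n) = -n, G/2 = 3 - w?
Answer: -12 - 3*I*√3 ≈ -12.0 - 5.1962*I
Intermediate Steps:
w = -1 (w = 2 - 1*3 = 2 - 3 = -1)
F(O, o) = 7 (F(O, o) = 7*1 = 7)
G = 8 (G = 2*(3 - 1*(-1)) = 2*(3 + 1) = 2*4 = 8)
l(m) = -8/m (l(m) = (-1*8)/m = -8/m)
(√(2 - 5) + l(-2))*(-3) = (√(2 - 5) - 8/(-2))*(-3) = (√(-3) - 8*(-½))*(-3) = (I*√3 + 4)*(-3) = (4 + I*√3)*(-3) = -12 - 3*I*√3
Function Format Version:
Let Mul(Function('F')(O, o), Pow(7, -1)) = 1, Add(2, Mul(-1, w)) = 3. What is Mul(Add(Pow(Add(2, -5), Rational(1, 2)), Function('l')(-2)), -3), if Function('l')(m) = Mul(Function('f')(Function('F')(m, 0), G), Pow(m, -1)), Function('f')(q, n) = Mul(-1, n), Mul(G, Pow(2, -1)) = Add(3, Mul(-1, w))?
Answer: Add(-12, Mul(-3, I, Pow(3, Rational(1, 2)))) ≈ Add(-12.000, Mul(-5.1962, I))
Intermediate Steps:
w = -1 (w = Add(2, Mul(-1, 3)) = Add(2, -3) = -1)
Function('F')(O, o) = 7 (Function('F')(O, o) = Mul(7, 1) = 7)
G = 8 (G = Mul(2, Add(3, Mul(-1, -1))) = Mul(2, Add(3, 1)) = Mul(2, 4) = 8)
Function('l')(m) = Mul(-8, Pow(m, -1)) (Function('l')(m) = Mul(Mul(-1, 8), Pow(m, -1)) = Mul(-8, Pow(m, -1)))
Mul(Add(Pow(Add(2, -5), Rational(1, 2)), Function('l')(-2)), -3) = Mul(Add(Pow(Add(2, -5), Rational(1, 2)), Mul(-8, Pow(-2, -1))), -3) = Mul(Add(Pow(-3, Rational(1, 2)), Mul(-8, Rational(-1, 2))), -3) = Mul(Add(Mul(I, Pow(3, Rational(1, 2))), 4), -3) = Mul(Add(4, Mul(I, Pow(3, Rational(1, 2)))), -3) = Add(-12, Mul(-3, I, Pow(3, Rational(1, 2))))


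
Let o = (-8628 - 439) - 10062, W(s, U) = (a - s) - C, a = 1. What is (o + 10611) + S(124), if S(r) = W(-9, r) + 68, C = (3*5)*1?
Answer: -8455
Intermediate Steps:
C = 15 (C = 15*1 = 15)
W(s, U) = -14 - s (W(s, U) = (1 - s) - 1*15 = (1 - s) - 15 = -14 - s)
o = -19129 (o = -9067 - 10062 = -19129)
S(r) = 63 (S(r) = (-14 - 1*(-9)) + 68 = (-14 + 9) + 68 = -5 + 68 = 63)
(o + 10611) + S(124) = (-19129 + 10611) + 63 = -8518 + 63 = -8455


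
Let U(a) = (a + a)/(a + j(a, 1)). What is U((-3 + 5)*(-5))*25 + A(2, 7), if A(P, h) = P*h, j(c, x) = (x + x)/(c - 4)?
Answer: 4494/71 ≈ 63.296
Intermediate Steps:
j(c, x) = 2*x/(-4 + c) (j(c, x) = (2*x)/(-4 + c) = 2*x/(-4 + c))
U(a) = 2*a/(a + 2/(-4 + a)) (U(a) = (a + a)/(a + 2*1/(-4 + a)) = (2*a)/(a + 2/(-4 + a)) = 2*a/(a + 2/(-4 + a)))
U((-3 + 5)*(-5))*25 + A(2, 7) = (2*((-3 + 5)*(-5))*(-4 + (-3 + 5)*(-5))/(2 + ((-3 + 5)*(-5))*(-4 + (-3 + 5)*(-5))))*25 + 2*7 = (2*(2*(-5))*(-4 + 2*(-5))/(2 + (2*(-5))*(-4 + 2*(-5))))*25 + 14 = (2*(-10)*(-4 - 10)/(2 - 10*(-4 - 10)))*25 + 14 = (2*(-10)*(-14)/(2 - 10*(-14)))*25 + 14 = (2*(-10)*(-14)/(2 + 140))*25 + 14 = (2*(-10)*(-14)/142)*25 + 14 = (2*(-10)*(1/142)*(-14))*25 + 14 = (140/71)*25 + 14 = 3500/71 + 14 = 4494/71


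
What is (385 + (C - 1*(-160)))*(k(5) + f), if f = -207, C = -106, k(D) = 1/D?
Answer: -453926/5 ≈ -90785.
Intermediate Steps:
(385 + (C - 1*(-160)))*(k(5) + f) = (385 + (-106 - 1*(-160)))*(1/5 - 207) = (385 + (-106 + 160))*(⅕ - 207) = (385 + 54)*(-1034/5) = 439*(-1034/5) = -453926/5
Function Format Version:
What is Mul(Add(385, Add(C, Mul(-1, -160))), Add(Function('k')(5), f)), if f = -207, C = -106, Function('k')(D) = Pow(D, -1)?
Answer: Rational(-453926, 5) ≈ -90785.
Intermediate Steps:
Mul(Add(385, Add(C, Mul(-1, -160))), Add(Function('k')(5), f)) = Mul(Add(385, Add(-106, Mul(-1, -160))), Add(Pow(5, -1), -207)) = Mul(Add(385, Add(-106, 160)), Add(Rational(1, 5), -207)) = Mul(Add(385, 54), Rational(-1034, 5)) = Mul(439, Rational(-1034, 5)) = Rational(-453926, 5)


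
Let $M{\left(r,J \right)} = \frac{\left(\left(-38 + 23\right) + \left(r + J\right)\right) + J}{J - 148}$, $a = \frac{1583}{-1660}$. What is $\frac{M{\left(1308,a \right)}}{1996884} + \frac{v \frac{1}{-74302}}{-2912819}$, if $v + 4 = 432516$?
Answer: $- \frac{62574230711888107}{26715664614409334228574} \approx -2.3422 \cdot 10^{-6}$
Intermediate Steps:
$v = 432512$ ($v = -4 + 432516 = 432512$)
$a = - \frac{1583}{1660}$ ($a = 1583 \left(- \frac{1}{1660}\right) = - \frac{1583}{1660} \approx -0.95361$)
$M{\left(r,J \right)} = \frac{-15 + r + 2 J}{-148 + J}$ ($M{\left(r,J \right)} = \frac{\left(-15 + \left(J + r\right)\right) + J}{-148 + J} = \frac{\left(-15 + J + r\right) + J}{-148 + J} = \frac{-15 + r + 2 J}{-148 + J}$)
$\frac{M{\left(1308,a \right)}}{1996884} + \frac{v \frac{1}{-74302}}{-2912819} = \frac{\frac{1}{-148 - \frac{1583}{1660}} \left(-15 + 1308 + 2 \left(- \frac{1583}{1660}\right)\right)}{1996884} + \frac{432512 \frac{1}{-74302}}{-2912819} = \frac{-15 + 1308 - \frac{1583}{830}}{- \frac{247263}{1660}} \cdot \frac{1}{1996884} + 432512 \left(- \frac{1}{74302}\right) \left(- \frac{1}{2912819}\right) = \left(- \frac{1660}{247263}\right) \frac{1071607}{830} \cdot \frac{1}{1996884} - - \frac{216256}{108214138669} = \left(- \frac{2143214}{247263}\right) \frac{1}{1996884} + \frac{216256}{108214138669} = - \frac{1071607}{246877764246} + \frac{216256}{108214138669} = - \frac{62574230711888107}{26715664614409334228574}$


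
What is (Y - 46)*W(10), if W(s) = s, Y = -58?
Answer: -1040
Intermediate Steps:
(Y - 46)*W(10) = (-58 - 46)*10 = -104*10 = -1040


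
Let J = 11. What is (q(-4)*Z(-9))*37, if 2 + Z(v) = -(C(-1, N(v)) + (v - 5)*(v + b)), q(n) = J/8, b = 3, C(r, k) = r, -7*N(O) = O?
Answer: -34595/8 ≈ -4324.4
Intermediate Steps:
N(O) = -O/7
q(n) = 11/8
Z(v) = -1 - (-5 + v)*(3 + v) (Z(v) = -2 - (-1 + (v - 5)*(v + 3)) = -2 - (-1 + (-5 + v)*(3 + v)) = -2 + (1 - (-5 + v)*(3 + v)) = -1 - (-5 + v)*(3 + v))
(q(-4)*Z(-9))*37 = (11*(14 - 1*(-9)² + 2*(-9))/8)*37 = (11*(14 - 1*81 - 18)/8)*37 = (11*(14 - 81 - 18)/8)*37 = ((11/8)*(-85))*37 = -935/8*37 = -34595/8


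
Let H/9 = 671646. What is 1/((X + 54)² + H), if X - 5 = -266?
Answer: 1/6087663 ≈ 1.6427e-7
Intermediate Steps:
H = 6044814 (H = 9*671646 = 6044814)
X = -261 (X = 5 - 266 = -261)
1/((X + 54)² + H) = 1/((-261 + 54)² + 6044814) = 1/((-207)² + 6044814) = 1/(42849 + 6044814) = 1/6087663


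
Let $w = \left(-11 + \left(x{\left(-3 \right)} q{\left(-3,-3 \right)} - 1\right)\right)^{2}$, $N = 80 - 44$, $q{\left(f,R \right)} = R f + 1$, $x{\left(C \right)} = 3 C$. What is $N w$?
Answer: $374544$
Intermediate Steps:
$q{\left(f,R \right)} = 1 + R f$
$N = 36$ ($N = 80 - 44 = 36$)
$w = 10404$ ($w = \left(-11 + \left(3 \left(-3\right) \left(1 - -9\right) - 1\right)\right)^{2} = \left(-11 - \left(1 + 9 \left(1 + 9\right)\right)\right)^{2} = \left(-11 - 91\right)^{2} = \left(-102\right)^{2} = 10404$)
$N w = 36 \cdot 10404 = 374544$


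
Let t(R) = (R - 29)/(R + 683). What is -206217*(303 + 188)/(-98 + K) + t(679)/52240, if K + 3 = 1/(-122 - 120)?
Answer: 174341829276839707/173914095984 ≈ 1.0025e+6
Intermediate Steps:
K = -727/242 (K = -3 + 1/(-122 - 120) = -3 + 1/(-242) = -3 - 1/242 = -727/242 ≈ -3.0041)
t(R) = (-29 + R)/(683 + R)
-206217*(303 + 188)/(-98 + K) + t(679)/52240 = -206217*(303 + 188)/(-98 - 727/242) + ((-29 + 679)/(683 + 679))/52240 = -206217/(-24443/242/491) + (650/1362)*(1/52240) = -206217/((1/491)*(-24443/242)) + ((1/1362)*650)*(1/52240) = -206217/(-24443/118822) + (325/681)*(1/52240) = -206217*(-118822/24443) + 65/7115088 = 24503116374/24443 + 65/7115088 = 174341829276839707/173914095984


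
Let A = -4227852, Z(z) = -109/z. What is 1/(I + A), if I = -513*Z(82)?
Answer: -82/346627947 ≈ -2.3656e-7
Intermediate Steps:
I = 55917/82 (I = -(-55917)/82 = -513*(-109/82) = 55917/82 ≈ 681.92)
1/(I + A) = 1/(55917/82 - 4227852) = 1/(-346627947/82) = -82/346627947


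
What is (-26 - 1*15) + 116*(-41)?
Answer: -4797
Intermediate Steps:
(-26 - 1*15) + 116*(-41) = (-26 - 15) - 4756 = -41 - 4756 = -4797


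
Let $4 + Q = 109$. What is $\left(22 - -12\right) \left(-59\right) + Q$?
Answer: $-1901$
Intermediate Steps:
$Q = 105$ ($Q = -4 + 109 = 105$)
$\left(22 - -12\right) \left(-59\right) + Q = \left(22 - -12\right) \left(-59\right) + 105 = \left(22 + 12\right) \left(-59\right) + 105 = 34 \left(-59\right) + 105 = -2006 + 105 = -1901$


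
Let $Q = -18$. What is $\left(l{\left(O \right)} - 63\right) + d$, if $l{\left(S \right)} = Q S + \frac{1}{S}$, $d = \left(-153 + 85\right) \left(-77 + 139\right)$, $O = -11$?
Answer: $- \frac{44892}{11} \approx -4081.1$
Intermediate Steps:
$d = -4216$ ($d = \left(-68\right) 62 = -4216$)
$l{\left(S \right)} = \frac{1}{S} - 18 S$ ($l{\left(S \right)} = - 18 S + \frac{1}{S} = \frac{1}{S} - 18 S$)
$\left(l{\left(O \right)} - 63\right) + d = \left(\left(\frac{1}{-11} - -198\right) - 63\right) - 4216 = \left(\left(- \frac{1}{11} + 198\right) - 63\right) - 4216 = \left(\frac{2177}{11} - 63\right) - 4216 = \frac{1484}{11} - 4216 = - \frac{44892}{11}$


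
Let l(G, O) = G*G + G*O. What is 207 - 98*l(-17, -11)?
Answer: -46441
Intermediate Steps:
l(G, O) = G**2 + G*O
207 - 98*l(-17, -11) = 207 - (-1666)*(-17 - 11) = 207 - (-1666)*(-28) = 207 - 98*476 = 207 - 46648 = -46441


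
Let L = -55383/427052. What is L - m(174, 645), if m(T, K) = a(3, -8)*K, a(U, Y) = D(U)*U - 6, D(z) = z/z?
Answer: 826290237/427052 ≈ 1934.9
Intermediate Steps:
D(z) = 1
a(U, Y) = -6 + U (a(U, Y) = 1*U - 6 = U - 6 = -6 + U)
m(T, K) = -3*K (m(T, K) = (-6 + 3)*K = -3*K)
L = -55383/427052 (L = -55383*1/427052 = -55383/427052 ≈ -0.12969)
L - m(174, 645) = -55383/427052 - (-3)*645 = -55383/427052 - 1*(-1935) = -55383/427052 + 1935 = 826290237/427052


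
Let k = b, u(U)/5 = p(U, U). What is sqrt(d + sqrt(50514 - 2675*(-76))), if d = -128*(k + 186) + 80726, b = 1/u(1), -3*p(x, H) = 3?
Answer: sqrt(1423590 + 25*sqrt(253814))/5 ≈ 239.68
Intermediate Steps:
p(x, H) = -1 (p(x, H) = -1/3*3 = -1)
u(U) = -5 (u(U) = 5*(-1) = -5)
b = -1/5 (b = 1/(-5) = -1/5 ≈ -0.20000)
k = -1/5 ≈ -0.20000
d = 284718/5 (d = -128*(-1/5 + 186) + 80726 = -128*929/5 + 80726 = -118912/5 + 80726 = 284718/5 ≈ 56944.)
sqrt(d + sqrt(50514 - 2675*(-76))) = sqrt(284718/5 + sqrt(50514 - 2675*(-76))) = sqrt(284718/5 + sqrt(50514 + 203300)) = sqrt(284718/5 + sqrt(253814))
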